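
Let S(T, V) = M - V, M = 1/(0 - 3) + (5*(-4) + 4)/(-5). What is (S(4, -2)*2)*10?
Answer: 292/3 ≈ 97.333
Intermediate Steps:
M = 43/15 (M = 1/(-3) + (-20 + 4)*(-⅕) = 1*(-⅓) - 16*(-⅕) = -⅓ + 16/5 = 43/15 ≈ 2.8667)
S(T, V) = 43/15 - V
(S(4, -2)*2)*10 = ((43/15 - 1*(-2))*2)*10 = ((43/15 + 2)*2)*10 = ((73/15)*2)*10 = (146/15)*10 = 292/3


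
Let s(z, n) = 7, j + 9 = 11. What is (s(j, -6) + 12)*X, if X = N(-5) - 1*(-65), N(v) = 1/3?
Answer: 3724/3 ≈ 1241.3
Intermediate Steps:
j = 2 (j = -9 + 11 = 2)
N(v) = ⅓
X = 196/3 (X = ⅓ - 1*(-65) = ⅓ + 65 = 196/3 ≈ 65.333)
(s(j, -6) + 12)*X = (7 + 12)*(196/3) = 19*(196/3) = 3724/3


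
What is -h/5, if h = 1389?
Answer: -1389/5 ≈ -277.80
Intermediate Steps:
-h/5 = -1*1389/5 = -1389*1/5 = -1389/5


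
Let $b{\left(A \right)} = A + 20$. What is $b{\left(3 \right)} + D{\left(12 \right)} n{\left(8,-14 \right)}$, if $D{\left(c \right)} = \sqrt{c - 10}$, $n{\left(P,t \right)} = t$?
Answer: $23 - 14 \sqrt{2} \approx 3.201$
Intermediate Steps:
$b{\left(A \right)} = 20 + A$
$D{\left(c \right)} = \sqrt{-10 + c}$
$b{\left(3 \right)} + D{\left(12 \right)} n{\left(8,-14 \right)} = \left(20 + 3\right) + \sqrt{-10 + 12} \left(-14\right) = 23 + \sqrt{2} \left(-14\right) = 23 - 14 \sqrt{2}$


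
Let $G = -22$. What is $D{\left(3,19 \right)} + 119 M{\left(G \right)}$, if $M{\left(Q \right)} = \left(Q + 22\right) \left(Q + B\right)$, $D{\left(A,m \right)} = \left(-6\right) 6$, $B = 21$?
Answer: $-36$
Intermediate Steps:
$D{\left(A,m \right)} = -36$
$M{\left(Q \right)} = \left(21 + Q\right) \left(22 + Q\right)$ ($M{\left(Q \right)} = \left(Q + 22\right) \left(Q + 21\right) = \left(22 + Q\right) \left(21 + Q\right) = \left(21 + Q\right) \left(22 + Q\right)$)
$D{\left(3,19 \right)} + 119 M{\left(G \right)} = -36 + 119 \left(462 + \left(-22\right)^{2} + 43 \left(-22\right)\right) = -36 + 119 \left(462 + 484 - 946\right) = -36 + 119 \cdot 0 = -36 + 0 = -36$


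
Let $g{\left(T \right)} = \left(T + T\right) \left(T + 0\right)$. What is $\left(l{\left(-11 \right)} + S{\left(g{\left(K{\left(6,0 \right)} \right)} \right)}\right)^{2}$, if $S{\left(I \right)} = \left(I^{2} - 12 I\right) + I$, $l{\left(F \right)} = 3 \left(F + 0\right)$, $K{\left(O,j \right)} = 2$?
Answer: $3249$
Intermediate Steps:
$g{\left(T \right)} = 2 T^{2}$ ($g{\left(T \right)} = 2 T T = 2 T^{2}$)
$l{\left(F \right)} = 3 F$
$S{\left(I \right)} = I^{2} - 11 I$
$\left(l{\left(-11 \right)} + S{\left(g{\left(K{\left(6,0 \right)} \right)} \right)}\right)^{2} = \left(3 \left(-11\right) + 2 \cdot 2^{2} \left(-11 + 2 \cdot 2^{2}\right)\right)^{2} = \left(-33 + 2 \cdot 4 \left(-11 + 2 \cdot 4\right)\right)^{2} = \left(-33 + 8 \left(-11 + 8\right)\right)^{2} = \left(-33 + 8 \left(-3\right)\right)^{2} = \left(-33 - 24\right)^{2} = \left(-57\right)^{2} = 3249$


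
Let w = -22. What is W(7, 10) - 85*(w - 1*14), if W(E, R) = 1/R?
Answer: 30601/10 ≈ 3060.1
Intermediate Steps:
W(7, 10) - 85*(w - 1*14) = 1/10 - 85*(-22 - 1*14) = 1/10 - 85*(-22 - 14) = 1/10 - 85*(-36) = 1/10 + 3060 = 30601/10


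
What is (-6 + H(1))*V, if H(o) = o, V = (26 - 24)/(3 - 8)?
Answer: 2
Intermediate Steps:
V = -⅖ (V = 2/(-5) = 2*(-⅕) = -⅖ ≈ -0.40000)
(-6 + H(1))*V = (-6 + 1)*(-⅖) = -5*(-⅖) = 2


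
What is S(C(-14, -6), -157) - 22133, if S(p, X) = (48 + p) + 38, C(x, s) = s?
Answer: -22053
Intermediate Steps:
S(p, X) = 86 + p
S(C(-14, -6), -157) - 22133 = (86 - 6) - 22133 = 80 - 22133 = -22053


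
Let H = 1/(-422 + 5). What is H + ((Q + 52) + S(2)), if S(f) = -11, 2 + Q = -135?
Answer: -40033/417 ≈ -96.002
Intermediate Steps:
Q = -137 (Q = -2 - 135 = -137)
H = -1/417 (H = 1/(-417) = -1/417 ≈ -0.0023981)
H + ((Q + 52) + S(2)) = -1/417 + ((-137 + 52) - 11) = -1/417 + (-85 - 11) = -1/417 - 96 = -40033/417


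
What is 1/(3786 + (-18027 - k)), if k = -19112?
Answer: 1/4871 ≈ 0.00020530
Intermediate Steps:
1/(3786 + (-18027 - k)) = 1/(3786 + (-18027 - 1*(-19112))) = 1/(3786 + (-18027 + 19112)) = 1/(3786 + 1085) = 1/4871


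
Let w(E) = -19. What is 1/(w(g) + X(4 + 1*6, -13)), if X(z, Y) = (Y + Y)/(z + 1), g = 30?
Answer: -11/235 ≈ -0.046808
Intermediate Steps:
X(z, Y) = 2*Y/(1 + z) (X(z, Y) = (2*Y)/(1 + z) = 2*Y/(1 + z))
1/(w(g) + X(4 + 1*6, -13)) = 1/(-19 + 2*(-13)/(1 + (4 + 1*6))) = 1/(-19 + 2*(-13)/(1 + (4 + 6))) = 1/(-19 + 2*(-13)/(1 + 10)) = 1/(-19 + 2*(-13)/11) = 1/(-19 + 2*(-13)*(1/11)) = 1/(-19 - 26/11) = 1/(-235/11) = -11/235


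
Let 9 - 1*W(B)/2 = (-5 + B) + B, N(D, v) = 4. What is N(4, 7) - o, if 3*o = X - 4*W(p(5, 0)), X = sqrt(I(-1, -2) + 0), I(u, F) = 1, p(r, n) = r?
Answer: 43/3 ≈ 14.333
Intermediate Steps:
X = 1 (X = sqrt(1 + 0) = sqrt(1) = 1)
W(B) = 28 - 4*B (W(B) = 18 - 2*((-5 + B) + B) = 18 - 2*(-5 + 2*B) = 18 + (10 - 4*B) = 28 - 4*B)
o = -31/3 (o = (1 - 4*(28 - 4*5))/3 = (1 - 4*(28 - 20))/3 = (1 - 4*8)/3 = (1 - 32)/3 = (1/3)*(-31) = -31/3 ≈ -10.333)
N(4, 7) - o = 4 - 1*(-31/3) = 4 + 31/3 = 43/3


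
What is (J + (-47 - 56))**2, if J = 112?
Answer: 81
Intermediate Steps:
(J + (-47 - 56))**2 = (112 + (-47 - 56))**2 = (112 - 103)**2 = 9**2 = 81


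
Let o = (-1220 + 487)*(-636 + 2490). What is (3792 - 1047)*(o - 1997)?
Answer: -3735887355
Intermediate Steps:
o = -1358982 (o = -733*1854 = -1358982)
(3792 - 1047)*(o - 1997) = (3792 - 1047)*(-1358982 - 1997) = 2745*(-1360979) = -3735887355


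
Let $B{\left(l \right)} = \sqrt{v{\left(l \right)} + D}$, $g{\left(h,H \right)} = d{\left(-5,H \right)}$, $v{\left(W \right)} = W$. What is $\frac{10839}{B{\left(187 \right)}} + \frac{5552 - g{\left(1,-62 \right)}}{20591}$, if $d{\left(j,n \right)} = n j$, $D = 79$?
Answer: $\frac{5242}{20591} + \frac{10839 \sqrt{266}}{266} \approx 664.84$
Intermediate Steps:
$d{\left(j,n \right)} = j n$
$g{\left(h,H \right)} = - 5 H$
$B{\left(l \right)} = \sqrt{79 + l}$ ($B{\left(l \right)} = \sqrt{l + 79} = \sqrt{79 + l}$)
$\frac{10839}{B{\left(187 \right)}} + \frac{5552 - g{\left(1,-62 \right)}}{20591} = \frac{10839}{\sqrt{79 + 187}} + \frac{5552 - \left(-5\right) \left(-62\right)}{20591} = \frac{10839}{\sqrt{266}} + \left(5552 - 310\right) \frac{1}{20591} = 10839 \frac{\sqrt{266}}{266} + \left(5552 - 310\right) \frac{1}{20591} = \frac{10839 \sqrt{266}}{266} + 5242 \cdot \frac{1}{20591} = \frac{10839 \sqrt{266}}{266} + \frac{5242}{20591} = \frac{5242}{20591} + \frac{10839 \sqrt{266}}{266}$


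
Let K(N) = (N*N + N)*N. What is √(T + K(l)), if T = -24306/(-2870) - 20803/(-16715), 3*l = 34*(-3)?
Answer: 4*I*√2194207727515930/959441 ≈ 195.29*I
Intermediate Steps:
l = -34 (l = (34*(-3))/3 = (⅓)*(-102) = -34)
T = 9319588/959441 (T = -24306*(-1/2870) - 20803*(-1/16715) = 12153/1435 + 20803/16715 = 9319588/959441 ≈ 9.7136)
K(N) = N*(N + N²) (K(N) = (N² + N)*N = (N + N²)*N = N*(N + N²))
√(T + K(l)) = √(9319588/959441 + (-34)²*(1 - 34)) = √(9319588/959441 + 1156*(-33)) = √(9319588/959441 - 38148) = √(-36591435680/959441) = 4*I*√2194207727515930/959441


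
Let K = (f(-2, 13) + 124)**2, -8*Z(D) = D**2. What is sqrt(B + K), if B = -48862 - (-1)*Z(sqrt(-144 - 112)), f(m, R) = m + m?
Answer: I*sqrt(34430) ≈ 185.55*I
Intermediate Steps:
Z(D) = -D**2/8
f(m, R) = 2*m
B = -48830 (B = -48862 - (-1)*(-(sqrt(-144 - 112))**2/8) = -48862 - (-1)*(-(sqrt(-256))**2/8) = -48862 - (-1)*(-(16*I)**2/8) = -48862 - (-1)*(-1/8*(-256)) = -48862 - (-1)*32 = -48862 - 1*(-32) = -48862 + 32 = -48830)
K = 14400 (K = (2*(-2) + 124)**2 = (-4 + 124)**2 = 120**2 = 14400)
sqrt(B + K) = sqrt(-48830 + 14400) = sqrt(-34430) = I*sqrt(34430)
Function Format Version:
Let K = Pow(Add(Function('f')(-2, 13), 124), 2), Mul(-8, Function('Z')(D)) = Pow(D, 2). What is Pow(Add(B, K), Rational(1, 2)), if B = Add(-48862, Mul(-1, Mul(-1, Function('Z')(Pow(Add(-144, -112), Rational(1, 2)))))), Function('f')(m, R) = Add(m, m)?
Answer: Mul(I, Pow(34430, Rational(1, 2))) ≈ Mul(185.55, I)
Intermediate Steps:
Function('Z')(D) = Mul(Rational(-1, 8), Pow(D, 2))
Function('f')(m, R) = Mul(2, m)
B = -48830 (B = Add(-48862, Mul(-1, Mul(-1, Mul(Rational(-1, 8), Pow(Pow(Add(-144, -112), Rational(1, 2)), 2))))) = Add(-48862, Mul(-1, Mul(-1, Mul(Rational(-1, 8), Pow(Pow(-256, Rational(1, 2)), 2))))) = Add(-48862, Mul(-1, Mul(-1, Mul(Rational(-1, 8), Pow(Mul(16, I), 2))))) = Add(-48862, Mul(-1, Mul(-1, Mul(Rational(-1, 8), -256)))) = Add(-48862, Mul(-1, Mul(-1, 32))) = Add(-48862, Mul(-1, -32)) = Add(-48862, 32) = -48830)
K = 14400 (K = Pow(Add(Mul(2, -2), 124), 2) = Pow(Add(-4, 124), 2) = Pow(120, 2) = 14400)
Pow(Add(B, K), Rational(1, 2)) = Pow(Add(-48830, 14400), Rational(1, 2)) = Pow(-34430, Rational(1, 2)) = Mul(I, Pow(34430, Rational(1, 2)))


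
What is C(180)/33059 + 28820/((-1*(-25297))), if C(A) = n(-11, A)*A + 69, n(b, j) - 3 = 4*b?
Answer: 767814013/836293523 ≈ 0.91812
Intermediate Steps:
n(b, j) = 3 + 4*b
C(A) = 69 - 41*A (C(A) = (3 + 4*(-11))*A + 69 = (3 - 44)*A + 69 = -41*A + 69 = 69 - 41*A)
C(180)/33059 + 28820/((-1*(-25297))) = (69 - 41*180)/33059 + 28820/((-1*(-25297))) = (69 - 7380)*(1/33059) + 28820/25297 = -7311*1/33059 + 28820*(1/25297) = -7311/33059 + 28820/25297 = 767814013/836293523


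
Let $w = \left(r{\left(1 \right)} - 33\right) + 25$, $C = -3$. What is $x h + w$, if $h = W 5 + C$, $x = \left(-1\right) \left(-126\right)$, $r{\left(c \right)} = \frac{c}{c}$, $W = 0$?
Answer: $-385$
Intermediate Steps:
$r{\left(c \right)} = 1$
$x = 126$
$h = -3$ ($h = 0 \cdot 5 - 3 = 0 - 3 = -3$)
$w = -7$ ($w = \left(1 - 33\right) + 25 = -32 + 25 = -7$)
$x h + w = 126 \left(-3\right) - 7 = -378 - 7 = -385$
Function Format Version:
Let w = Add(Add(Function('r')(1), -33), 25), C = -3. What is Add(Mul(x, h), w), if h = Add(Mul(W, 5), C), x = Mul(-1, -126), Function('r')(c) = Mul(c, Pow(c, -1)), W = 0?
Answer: -385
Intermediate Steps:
Function('r')(c) = 1
x = 126
h = -3 (h = Add(Mul(0, 5), -3) = Add(0, -3) = -3)
w = -7 (w = Add(Add(1, -33), 25) = Add(-32, 25) = -7)
Add(Mul(x, h), w) = Add(Mul(126, -3), -7) = Add(-378, -7) = -385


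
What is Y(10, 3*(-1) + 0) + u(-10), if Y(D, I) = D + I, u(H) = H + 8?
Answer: 5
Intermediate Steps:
u(H) = 8 + H
Y(10, 3*(-1) + 0) + u(-10) = (10 + (3*(-1) + 0)) + (8 - 10) = (10 + (-3 + 0)) - 2 = (10 - 3) - 2 = 7 - 2 = 5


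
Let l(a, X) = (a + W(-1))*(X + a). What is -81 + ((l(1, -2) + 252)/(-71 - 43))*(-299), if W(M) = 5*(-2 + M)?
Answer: 1850/3 ≈ 616.67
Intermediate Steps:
W(M) = -10 + 5*M
l(a, X) = (-15 + a)*(X + a) (l(a, X) = (a + (-10 + 5*(-1)))*(X + a) = (a + (-10 - 5))*(X + a) = (a - 15)*(X + a) = (-15 + a)*(X + a))
-81 + ((l(1, -2) + 252)/(-71 - 43))*(-299) = -81 + (((1² - 15*(-2) - 15*1 - 2*1) + 252)/(-71 - 43))*(-299) = -81 + (((1 + 30 - 15 - 2) + 252)/(-114))*(-299) = -81 + ((14 + 252)*(-1/114))*(-299) = -81 + (266*(-1/114))*(-299) = -81 - 7/3*(-299) = -81 + 2093/3 = 1850/3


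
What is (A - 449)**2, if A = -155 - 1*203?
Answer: 651249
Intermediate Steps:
A = -358 (A = -155 - 203 = -358)
(A - 449)**2 = (-358 - 449)**2 = (-807)**2 = 651249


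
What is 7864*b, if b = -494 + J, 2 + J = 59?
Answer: -3436568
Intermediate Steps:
J = 57 (J = -2 + 59 = 57)
b = -437 (b = -494 + 57 = -437)
7864*b = 7864*(-437) = -3436568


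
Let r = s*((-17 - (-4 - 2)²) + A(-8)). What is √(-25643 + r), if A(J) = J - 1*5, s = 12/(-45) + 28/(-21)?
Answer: I*√638435/5 ≈ 159.8*I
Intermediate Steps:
s = -8/5 (s = 12*(-1/45) + 28*(-1/21) = -4/15 - 4/3 = -8/5 ≈ -1.6000)
A(J) = -5 + J (A(J) = J - 5 = -5 + J)
r = 528/5 (r = -8*((-17 - (-4 - 2)²) + (-5 - 8))/5 = -8*((-17 - 1*(-6)²) - 13)/5 = -8*((-17 - 1*36) - 13)/5 = -8*((-17 - 36) - 13)/5 = -8*(-53 - 13)/5 = -8/5*(-66) = 528/5 ≈ 105.60)
√(-25643 + r) = √(-25643 + 528/5) = √(-127687/5) = I*√638435/5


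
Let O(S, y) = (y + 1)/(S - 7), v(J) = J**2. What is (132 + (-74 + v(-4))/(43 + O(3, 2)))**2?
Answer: 487349776/28561 ≈ 17063.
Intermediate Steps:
O(S, y) = (1 + y)/(-7 + S)
(132 + (-74 + v(-4))/(43 + O(3, 2)))**2 = (132 + (-74 + (-4)**2)/(43 + (1 + 2)/(-7 + 3)))**2 = (132 + (-74 + 16)/(43 + 3/(-4)))**2 = (132 - 58/(43 - 1/4*3))**2 = (132 - 58/(43 - 3/4))**2 = (132 - 58/169/4)**2 = (132 - 58*4/169)**2 = (132 - 232/169)**2 = (22076/169)**2 = 487349776/28561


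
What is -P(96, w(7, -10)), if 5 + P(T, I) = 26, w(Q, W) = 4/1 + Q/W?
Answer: -21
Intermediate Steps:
w(Q, W) = 4 + Q/W (w(Q, W) = 4*1 + Q/W = 4 + Q/W)
P(T, I) = 21 (P(T, I) = -5 + 26 = 21)
-P(96, w(7, -10)) = -1*21 = -21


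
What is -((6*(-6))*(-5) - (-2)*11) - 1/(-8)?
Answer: -1615/8 ≈ -201.88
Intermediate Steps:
-((6*(-6))*(-5) - (-2)*11) - 1/(-8) = -(-36*(-5) - 1*(-22)) - (-1)/8 = -(180 + 22) - 1*(-⅛) = -1*202 + ⅛ = -202 + ⅛ = -1615/8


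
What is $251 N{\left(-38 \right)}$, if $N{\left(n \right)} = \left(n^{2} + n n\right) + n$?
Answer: $715350$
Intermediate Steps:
$N{\left(n \right)} = n + 2 n^{2}$ ($N{\left(n \right)} = \left(n^{2} + n^{2}\right) + n = 2 n^{2} + n = n + 2 n^{2}$)
$251 N{\left(-38 \right)} = 251 \left(- 38 \left(1 + 2 \left(-38\right)\right)\right) = 251 \left(- 38 \left(1 - 76\right)\right) = 251 \left(\left(-38\right) \left(-75\right)\right) = 251 \cdot 2850 = 715350$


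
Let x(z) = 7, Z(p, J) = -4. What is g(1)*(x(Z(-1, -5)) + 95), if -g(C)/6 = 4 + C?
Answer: -3060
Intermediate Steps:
g(C) = -24 - 6*C (g(C) = -6*(4 + C) = -24 - 6*C)
g(1)*(x(Z(-1, -5)) + 95) = (-24 - 6*1)*(7 + 95) = (-24 - 6)*102 = -30*102 = -3060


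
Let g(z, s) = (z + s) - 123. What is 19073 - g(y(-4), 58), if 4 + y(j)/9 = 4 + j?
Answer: 19174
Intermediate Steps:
y(j) = 9*j (y(j) = -36 + 9*(4 + j) = -36 + (36 + 9*j) = 9*j)
g(z, s) = -123 + s + z (g(z, s) = (s + z) - 123 = -123 + s + z)
19073 - g(y(-4), 58) = 19073 - (-123 + 58 + 9*(-4)) = 19073 - (-123 + 58 - 36) = 19073 - 1*(-101) = 19073 + 101 = 19174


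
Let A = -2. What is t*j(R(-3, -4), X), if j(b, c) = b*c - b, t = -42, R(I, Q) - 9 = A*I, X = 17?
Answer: -10080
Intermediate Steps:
R(I, Q) = 9 - 2*I
j(b, c) = -b + b*c
t*j(R(-3, -4), X) = -42*(9 - 2*(-3))*(-1 + 17) = -42*(9 + 6)*16 = -630*16 = -42*240 = -10080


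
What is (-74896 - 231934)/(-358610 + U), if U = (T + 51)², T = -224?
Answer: 306830/328681 ≈ 0.93352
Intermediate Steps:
U = 29929 (U = (-224 + 51)² = (-173)² = 29929)
(-74896 - 231934)/(-358610 + U) = (-74896 - 231934)/(-358610 + 29929) = -306830/(-328681) = -306830*(-1/328681) = 306830/328681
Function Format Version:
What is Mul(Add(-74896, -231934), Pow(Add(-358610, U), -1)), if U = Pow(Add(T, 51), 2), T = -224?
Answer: Rational(306830, 328681) ≈ 0.93352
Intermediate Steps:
U = 29929 (U = Pow(Add(-224, 51), 2) = Pow(-173, 2) = 29929)
Mul(Add(-74896, -231934), Pow(Add(-358610, U), -1)) = Mul(Add(-74896, -231934), Pow(Add(-358610, 29929), -1)) = Mul(-306830, Pow(-328681, -1)) = Mul(-306830, Rational(-1, 328681)) = Rational(306830, 328681)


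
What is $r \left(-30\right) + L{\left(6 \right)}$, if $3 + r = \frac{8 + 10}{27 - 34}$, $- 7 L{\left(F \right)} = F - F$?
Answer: $\frac{1170}{7} \approx 167.14$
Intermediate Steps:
$L{\left(F \right)} = 0$ ($L{\left(F \right)} = - \frac{F - F}{7} = \left(- \frac{1}{7}\right) 0 = 0$)
$r = - \frac{39}{7}$ ($r = -3 + \frac{8 + 10}{27 - 34} = -3 + \frac{18}{-7} = -3 + 18 \left(- \frac{1}{7}\right) = -3 - \frac{18}{7} = - \frac{39}{7} \approx -5.5714$)
$r \left(-30\right) + L{\left(6 \right)} = \left(- \frac{39}{7}\right) \left(-30\right) + 0 = \frac{1170}{7} + 0 = \frac{1170}{7}$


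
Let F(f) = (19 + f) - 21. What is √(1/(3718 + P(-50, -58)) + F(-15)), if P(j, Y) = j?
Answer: I*√57179535/1834 ≈ 4.1231*I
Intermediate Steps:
F(f) = -2 + f
√(1/(3718 + P(-50, -58)) + F(-15)) = √(1/(3718 - 50) + (-2 - 15)) = √(1/3668 - 17) = √(-62355/3668) = I*√57179535/1834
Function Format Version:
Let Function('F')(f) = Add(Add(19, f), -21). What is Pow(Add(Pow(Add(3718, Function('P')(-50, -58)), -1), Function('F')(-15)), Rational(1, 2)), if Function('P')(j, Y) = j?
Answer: Mul(Rational(1, 1834), I, Pow(57179535, Rational(1, 2))) ≈ Mul(4.1231, I)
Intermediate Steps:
Function('F')(f) = Add(-2, f)
Pow(Add(Pow(Add(3718, Function('P')(-50, -58)), -1), Function('F')(-15)), Rational(1, 2)) = Pow(Add(Pow(Add(3718, -50), -1), Add(-2, -15)), Rational(1, 2)) = Pow(Add(Pow(3668, -1), -17), Rational(1, 2)) = Pow(Add(Rational(1, 3668), -17), Rational(1, 2)) = Pow(Rational(-62355, 3668), Rational(1, 2)) = Mul(Rational(1, 1834), I, Pow(57179535, Rational(1, 2)))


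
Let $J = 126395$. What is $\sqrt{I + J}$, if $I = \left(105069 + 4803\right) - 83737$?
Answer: $\sqrt{152530} \approx 390.55$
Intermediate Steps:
$I = 26135$ ($I = 109872 - 83737 = 26135$)
$\sqrt{I + J} = \sqrt{26135 + 126395} = \sqrt{152530}$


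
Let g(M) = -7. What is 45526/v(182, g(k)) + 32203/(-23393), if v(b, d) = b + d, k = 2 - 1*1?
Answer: 1059354193/4093775 ≈ 258.77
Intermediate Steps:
k = 1 (k = 2 - 1 = 1)
45526/v(182, g(k)) + 32203/(-23393) = 45526/(182 - 7) + 32203/(-23393) = 45526/175 + 32203*(-1/23393) = 45526*(1/175) - 32203/23393 = 45526/175 - 32203/23393 = 1059354193/4093775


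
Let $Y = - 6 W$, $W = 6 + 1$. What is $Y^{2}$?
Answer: $1764$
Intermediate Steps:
$W = 7$
$Y = -42$ ($Y = \left(-6\right) 7 = -42$)
$Y^{2} = \left(-42\right)^{2} = 1764$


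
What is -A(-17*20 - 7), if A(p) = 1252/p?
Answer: 1252/347 ≈ 3.6081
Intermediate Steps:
-A(-17*20 - 7) = -1252/(-17*20 - 7) = -1252/(-340 - 7) = -1252/(-347) = -1252*(-1)/347 = -1*(-1252/347) = 1252/347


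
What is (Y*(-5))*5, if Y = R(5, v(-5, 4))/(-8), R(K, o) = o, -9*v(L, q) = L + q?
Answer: 25/72 ≈ 0.34722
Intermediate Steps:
v(L, q) = -L/9 - q/9 (v(L, q) = -(L + q)/9 = -L/9 - q/9)
Y = -1/72 (Y = (-⅑*(-5) - ⅑*4)/(-8) = (5/9 - 4/9)*(-⅛) = (⅑)*(-⅛) = -1/72 ≈ -0.013889)
(Y*(-5))*5 = -1/72*(-5)*5 = (5/72)*5 = 25/72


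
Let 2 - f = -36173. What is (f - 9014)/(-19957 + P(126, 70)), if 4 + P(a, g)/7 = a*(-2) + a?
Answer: -27161/20867 ≈ -1.3016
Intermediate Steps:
f = 36175 (f = 2 - 1*(-36173) = 2 + 36173 = 36175)
P(a, g) = -28 - 7*a (P(a, g) = -28 + 7*(a*(-2) + a) = -28 + 7*(-2*a + a) = -28 + 7*(-a) = -28 - 7*a)
(f - 9014)/(-19957 + P(126, 70)) = (36175 - 9014)/(-19957 + (-28 - 7*126)) = 27161/(-19957 + (-28 - 882)) = 27161/(-19957 - 910) = 27161/(-20867) = 27161*(-1/20867) = -27161/20867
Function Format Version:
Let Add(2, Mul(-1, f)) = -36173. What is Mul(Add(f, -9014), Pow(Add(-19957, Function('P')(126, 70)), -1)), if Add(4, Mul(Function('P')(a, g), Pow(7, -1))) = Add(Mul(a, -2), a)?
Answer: Rational(-27161, 20867) ≈ -1.3016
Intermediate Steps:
f = 36175 (f = Add(2, Mul(-1, -36173)) = Add(2, 36173) = 36175)
Function('P')(a, g) = Add(-28, Mul(-7, a)) (Function('P')(a, g) = Add(-28, Mul(7, Add(Mul(a, -2), a))) = Add(-28, Mul(7, Add(Mul(-2, a), a))) = Add(-28, Mul(7, Mul(-1, a))) = Add(-28, Mul(-7, a)))
Mul(Add(f, -9014), Pow(Add(-19957, Function('P')(126, 70)), -1)) = Mul(Add(36175, -9014), Pow(Add(-19957, Add(-28, Mul(-7, 126))), -1)) = Mul(27161, Pow(Add(-19957, Add(-28, -882)), -1)) = Mul(27161, Pow(Add(-19957, -910), -1)) = Mul(27161, Pow(-20867, -1)) = Mul(27161, Rational(-1, 20867)) = Rational(-27161, 20867)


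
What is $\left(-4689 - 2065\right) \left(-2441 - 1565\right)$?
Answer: $27056524$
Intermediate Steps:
$\left(-4689 - 2065\right) \left(-2441 - 1565\right) = \left(-6754\right) \left(-4006\right) = 27056524$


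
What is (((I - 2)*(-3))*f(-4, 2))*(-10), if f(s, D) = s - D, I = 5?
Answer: -540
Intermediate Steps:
(((I - 2)*(-3))*f(-4, 2))*(-10) = (((5 - 2)*(-3))*(-4 - 1*2))*(-10) = ((3*(-3))*(-4 - 2))*(-10) = -9*(-6)*(-10) = 54*(-10) = -540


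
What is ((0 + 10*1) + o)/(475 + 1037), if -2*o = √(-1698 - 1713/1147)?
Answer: 5/756 - I*√248429877/1156176 ≈ 0.0066138 - 0.013633*I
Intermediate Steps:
o = -3*I*√248429877/2294 (o = -√(-1698 - 1713/1147)/2 = -3*I*√248429877/2294 ≈ -20.612*I)
((0 + 10*1) + o)/(475 + 1037) = ((0 + 10*1) - 3*I*√248429877/2294)/(475 + 1037) = ((0 + 10) - 3*I*√248429877/2294)/1512 = (10 - 3*I*√248429877/2294)*(1/1512) = 5/756 - I*√248429877/1156176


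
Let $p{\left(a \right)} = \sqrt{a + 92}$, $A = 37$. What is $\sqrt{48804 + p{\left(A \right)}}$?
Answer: $\sqrt{48804 + \sqrt{129}} \approx 220.94$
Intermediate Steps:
$p{\left(a \right)} = \sqrt{92 + a}$
$\sqrt{48804 + p{\left(A \right)}} = \sqrt{48804 + \sqrt{92 + 37}} = \sqrt{48804 + \sqrt{129}}$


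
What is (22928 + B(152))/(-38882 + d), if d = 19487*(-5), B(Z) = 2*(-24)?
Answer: -22880/136317 ≈ -0.16784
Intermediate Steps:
B(Z) = -48
d = -97435
(22928 + B(152))/(-38882 + d) = (22928 - 48)/(-38882 - 97435) = 22880/(-136317) = 22880*(-1/136317) = -22880/136317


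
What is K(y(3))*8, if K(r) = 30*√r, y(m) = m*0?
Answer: 0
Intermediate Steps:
y(m) = 0
K(y(3))*8 = (30*√0)*8 = (30*0)*8 = 0*8 = 0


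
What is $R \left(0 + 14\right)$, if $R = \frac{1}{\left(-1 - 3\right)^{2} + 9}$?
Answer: $\frac{14}{25} \approx 0.56$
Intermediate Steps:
$R = \frac{1}{25}$ ($R = \frac{1}{\left(-4\right)^{2} + 9} = \frac{1}{16 + 9} = \frac{1}{25} \approx 0.04$)
$R \left(0 + 14\right) = \frac{0 + 14}{25} = \frac{1}{25} \cdot 14 = \frac{14}{25}$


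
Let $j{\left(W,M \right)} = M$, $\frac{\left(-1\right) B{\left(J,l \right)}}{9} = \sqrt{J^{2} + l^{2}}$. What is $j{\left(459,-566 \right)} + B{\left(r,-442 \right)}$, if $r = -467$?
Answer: $-566 - 9 \sqrt{413453} \approx -6353.0$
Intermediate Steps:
$B{\left(J,l \right)} = - 9 \sqrt{J^{2} + l^{2}}$
$j{\left(459,-566 \right)} + B{\left(r,-442 \right)} = -566 - 9 \sqrt{\left(-467\right)^{2} + \left(-442\right)^{2}} = -566 - 9 \sqrt{218089 + 195364} = -566 - 9 \sqrt{413453}$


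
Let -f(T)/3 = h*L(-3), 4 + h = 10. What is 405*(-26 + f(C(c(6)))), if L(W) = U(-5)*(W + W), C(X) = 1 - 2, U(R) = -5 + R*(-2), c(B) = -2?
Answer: 208170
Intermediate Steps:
h = 6 (h = -4 + 10 = 6)
U(R) = -5 - 2*R
C(X) = -1
L(W) = 10*W (L(W) = (-5 - 2*(-5))*(W + W) = (-5 + 10)*(2*W) = 5*(2*W) = 10*W)
f(T) = 540 (f(T) = -18*10*(-3) = -18*(-30) = -3*(-180) = 540)
405*(-26 + f(C(c(6)))) = 405*(-26 + 540) = 405*514 = 208170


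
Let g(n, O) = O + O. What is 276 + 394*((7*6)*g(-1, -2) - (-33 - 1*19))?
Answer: -45428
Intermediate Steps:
g(n, O) = 2*O
276 + 394*((7*6)*g(-1, -2) - (-33 - 1*19)) = 276 + 394*((7*6)*(2*(-2)) - (-33 - 1*19)) = 276 + 394*(42*(-4) - (-33 - 19)) = 276 + 394*(-168 - 1*(-52)) = 276 + 394*(-168 + 52) = 276 + 394*(-116) = 276 - 45704 = -45428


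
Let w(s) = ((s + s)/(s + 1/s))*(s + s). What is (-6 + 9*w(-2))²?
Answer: 101124/25 ≈ 4045.0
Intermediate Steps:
w(s) = 4*s²/(s + 1/s) (w(s) = ((2*s)/(s + 1/s))*(2*s) = (2*s/(s + 1/s))*(2*s) = 4*s²/(s + 1/s))
(-6 + 9*w(-2))² = (-6 + 9*(4*(-2)³/(1 + (-2)²)))² = (-6 + 9*(4*(-8)/(1 + 4)))² = (-6 + 9*(4*(-8)/5))² = (-6 + 9*(4*(-8)*(⅕)))² = (-6 + 9*(-32/5))² = (-6 - 288/5)² = (-318/5)² = 101124/25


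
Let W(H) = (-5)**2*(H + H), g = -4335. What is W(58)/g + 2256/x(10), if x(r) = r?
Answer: 975076/4335 ≈ 224.93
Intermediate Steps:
W(H) = 50*H (W(H) = 25*(2*H) = 50*H)
W(58)/g + 2256/x(10) = (50*58)/(-4335) + 2256/10 = 2900*(-1/4335) + 2256*(1/10) = -580/867 + 1128/5 = 975076/4335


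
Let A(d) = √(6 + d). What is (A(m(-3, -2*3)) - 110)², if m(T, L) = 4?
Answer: (110 - √10)² ≈ 11414.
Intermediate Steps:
(A(m(-3, -2*3)) - 110)² = (√(6 + 4) - 110)² = (√10 - 110)² = (-110 + √10)²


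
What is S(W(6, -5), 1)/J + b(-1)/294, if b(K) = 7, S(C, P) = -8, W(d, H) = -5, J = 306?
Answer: -5/2142 ≈ -0.0023343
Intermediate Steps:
S(W(6, -5), 1)/J + b(-1)/294 = -8/306 + 7/294 = -8*1/306 + 7*(1/294) = -4/153 + 1/42 = -5/2142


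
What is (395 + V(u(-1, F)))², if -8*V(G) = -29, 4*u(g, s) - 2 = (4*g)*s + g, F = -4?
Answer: 10169721/64 ≈ 1.5890e+5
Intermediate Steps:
u(g, s) = ½ + g/4 + g*s (u(g, s) = ½ + ((4*g)*s + g)/4 = ½ + (4*g*s + g)/4 = ½ + (g + 4*g*s)/4 = ½ + (g/4 + g*s) = ½ + g/4 + g*s)
V(G) = 29/8 (V(G) = -⅛*(-29) = 29/8)
(395 + V(u(-1, F)))² = (395 + 29/8)² = (3189/8)² = 10169721/64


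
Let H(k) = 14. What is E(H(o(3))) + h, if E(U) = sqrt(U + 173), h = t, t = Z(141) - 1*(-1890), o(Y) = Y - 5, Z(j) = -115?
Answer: 1775 + sqrt(187) ≈ 1788.7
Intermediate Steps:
o(Y) = -5 + Y
t = 1775 (t = -115 - 1*(-1890) = -115 + 1890 = 1775)
h = 1775
E(U) = sqrt(173 + U)
E(H(o(3))) + h = sqrt(173 + 14) + 1775 = sqrt(187) + 1775 = 1775 + sqrt(187)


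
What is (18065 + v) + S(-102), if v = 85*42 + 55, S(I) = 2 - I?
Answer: 21794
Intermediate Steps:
v = 3625 (v = 3570 + 55 = 3625)
(18065 + v) + S(-102) = (18065 + 3625) + (2 - 1*(-102)) = 21690 + (2 + 102) = 21690 + 104 = 21794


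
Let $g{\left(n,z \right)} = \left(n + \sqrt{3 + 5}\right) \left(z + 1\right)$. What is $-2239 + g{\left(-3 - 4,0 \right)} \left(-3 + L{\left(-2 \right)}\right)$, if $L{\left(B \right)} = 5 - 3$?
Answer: $-2232 - 2 \sqrt{2} \approx -2234.8$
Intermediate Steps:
$L{\left(B \right)} = 2$
$g{\left(n,z \right)} = \left(1 + z\right) \left(n + 2 \sqrt{2}\right)$ ($g{\left(n,z \right)} = \left(n + \sqrt{8}\right) \left(1 + z\right) = \left(n + 2 \sqrt{2}\right) \left(1 + z\right) = \left(1 + z\right) \left(n + 2 \sqrt{2}\right)$)
$-2239 + g{\left(-3 - 4,0 \right)} \left(-3 + L{\left(-2 \right)}\right) = -2239 + \left(\left(-3 - 4\right) + 2 \sqrt{2} + \left(-3 - 4\right) 0 + 2 \cdot 0 \sqrt{2}\right) \left(-3 + 2\right) = -2239 + \left(-7 + 2 \sqrt{2} - 0 + 0\right) \left(-1\right) = -2239 + \left(-7 + 2 \sqrt{2} + 0 + 0\right) \left(-1\right) = -2239 + \left(-7 + 2 \sqrt{2}\right) \left(-1\right) = -2239 + \left(7 - 2 \sqrt{2}\right) = -2232 - 2 \sqrt{2}$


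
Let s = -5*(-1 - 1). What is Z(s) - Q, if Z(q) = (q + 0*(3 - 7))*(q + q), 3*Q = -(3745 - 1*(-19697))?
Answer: 8014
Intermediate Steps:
s = 10 (s = -5*(-2) = 10)
Q = -7814 (Q = (-(3745 - 1*(-19697)))/3 = (-(3745 + 19697))/3 = (-1*23442)/3 = (1/3)*(-23442) = -7814)
Z(q) = 2*q**2 (Z(q) = (q + 0*(-4))*(2*q) = (q + 0)*(2*q) = q*(2*q) = 2*q**2)
Z(s) - Q = 2*10**2 - 1*(-7814) = 2*100 + 7814 = 200 + 7814 = 8014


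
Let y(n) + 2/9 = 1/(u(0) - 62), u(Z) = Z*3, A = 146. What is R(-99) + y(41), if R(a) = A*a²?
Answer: 798467735/558 ≈ 1.4309e+6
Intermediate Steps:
u(Z) = 3*Z
R(a) = 146*a²
y(n) = -133/558 (y(n) = -2/9 + 1/(3*0 - 62) = -2/9 + 1/(0 - 62) = -2/9 + 1/(-62) = -2/9 - 1/62 = -133/558)
R(-99) + y(41) = 146*(-99)² - 133/558 = 146*9801 - 133/558 = 1430946 - 133/558 = 798467735/558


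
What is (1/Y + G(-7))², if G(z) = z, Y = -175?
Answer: 1503076/30625 ≈ 49.080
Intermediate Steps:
(1/Y + G(-7))² = (1/(-175) - 7)² = (-1/175 - 7)² = (-1226/175)² = 1503076/30625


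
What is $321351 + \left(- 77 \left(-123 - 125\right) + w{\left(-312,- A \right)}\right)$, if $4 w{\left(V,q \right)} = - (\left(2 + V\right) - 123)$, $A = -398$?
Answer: $\frac{1362221}{4} \approx 3.4056 \cdot 10^{5}$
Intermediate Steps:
$w{\left(V,q \right)} = \frac{121}{4} - \frac{V}{4}$ ($w{\left(V,q \right)} = \frac{\left(-1\right) \left(\left(2 + V\right) - 123\right)}{4} = \frac{\left(-1\right) \left(-121 + V\right)}{4} = \frac{121 - V}{4} = \frac{121}{4} - \frac{V}{4}$)
$321351 + \left(- 77 \left(-123 - 125\right) + w{\left(-312,- A \right)}\right) = 321351 + \left(- 77 \left(-123 - 125\right) + \left(\frac{121}{4} - -78\right)\right) = 321351 + \left(\left(-77\right) \left(-248\right) + \left(\frac{121}{4} + 78\right)\right) = 321351 + \left(19096 + \frac{433}{4}\right) = 321351 + \frac{76817}{4} = \frac{1362221}{4}$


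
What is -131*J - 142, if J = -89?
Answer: 11517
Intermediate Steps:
-131*J - 142 = -131*(-89) - 142 = 11659 - 142 = 11517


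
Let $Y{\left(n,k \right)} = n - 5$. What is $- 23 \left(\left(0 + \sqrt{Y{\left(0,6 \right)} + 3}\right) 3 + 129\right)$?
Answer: $-2967 - 69 i \sqrt{2} \approx -2967.0 - 97.581 i$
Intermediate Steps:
$Y{\left(n,k \right)} = -5 + n$
$- 23 \left(\left(0 + \sqrt{Y{\left(0,6 \right)} + 3}\right) 3 + 129\right) = - 23 \left(\left(0 + \sqrt{\left(-5 + 0\right) + 3}\right) 3 + 129\right) = - 23 \left(\left(0 + \sqrt{-5 + 3}\right) 3 + 129\right) = - 23 \left(\left(0 + \sqrt{-2}\right) 3 + 129\right) = - 23 \left(\left(0 + i \sqrt{2}\right) 3 + 129\right) = - 23 \left(i \sqrt{2} \cdot 3 + 129\right) = - 23 \left(3 i \sqrt{2} + 129\right) = - 23 \left(129 + 3 i \sqrt{2}\right) = -2967 - 69 i \sqrt{2}$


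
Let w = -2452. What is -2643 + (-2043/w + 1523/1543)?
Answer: -9992734603/3783436 ≈ -2641.2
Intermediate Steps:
-2643 + (-2043/w + 1523/1543) = -2643 + (-2043/(-2452) + 1523/1543) = -2643 + (-2043*(-1/2452) + 1523*(1/1543)) = -2643 + (2043/2452 + 1523/1543) = -2643 + 6886745/3783436 = -9992734603/3783436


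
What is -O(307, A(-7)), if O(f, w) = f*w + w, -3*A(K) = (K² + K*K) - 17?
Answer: 8316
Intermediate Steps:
A(K) = 17/3 - 2*K²/3 (A(K) = -((K² + K*K) - 17)/3 = -((K² + K²) - 17)/3 = -(2*K² - 17)/3 = -(-17 + 2*K²)/3 = 17/3 - 2*K²/3)
O(f, w) = w + f*w
-O(307, A(-7)) = -(17/3 - ⅔*(-7)²)*(1 + 307) = -(17/3 - ⅔*49)*308 = -(17/3 - 98/3)*308 = -(-27)*308 = -1*(-8316) = 8316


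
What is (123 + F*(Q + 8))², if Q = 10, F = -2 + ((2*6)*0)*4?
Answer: 7569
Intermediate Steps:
F = -2 (F = -2 + (12*0)*4 = -2 + 0*4 = -2 + 0 = -2)
(123 + F*(Q + 8))² = (123 - 2*(10 + 8))² = (123 - 2*18)² = (123 - 36)² = 87² = 7569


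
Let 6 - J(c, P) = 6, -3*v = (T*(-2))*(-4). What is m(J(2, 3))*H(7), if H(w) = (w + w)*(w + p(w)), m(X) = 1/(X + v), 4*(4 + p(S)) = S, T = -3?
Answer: 133/16 ≈ 8.3125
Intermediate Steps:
p(S) = -4 + S/4
v = 8 (v = -(-3*(-2))*(-4)/3 = -2*(-4) = -⅓*(-24) = 8)
J(c, P) = 0 (J(c, P) = 6 - 1*6 = 6 - 6 = 0)
m(X) = 1/(8 + X) (m(X) = 1/(X + 8) = 1/(8 + X))
H(w) = 2*w*(-4 + 5*w/4) (H(w) = (w + w)*(w + (-4 + w/4)) = (2*w)*(-4 + 5*w/4) = 2*w*(-4 + 5*w/4))
m(J(2, 3))*H(7) = ((½)*7*(-16 + 5*7))/(8 + 0) = ((½)*7*(-16 + 35))/8 = ((½)*7*19)/8 = (⅛)*(133/2) = 133/16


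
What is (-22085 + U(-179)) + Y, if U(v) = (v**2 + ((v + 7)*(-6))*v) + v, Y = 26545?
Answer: -148406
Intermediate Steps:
U(v) = v + v**2 + v*(-42 - 6*v) (U(v) = (v**2 + ((7 + v)*(-6))*v) + v = (v**2 + (-42 - 6*v)*v) + v = (v**2 + v*(-42 - 6*v)) + v = v + v**2 + v*(-42 - 6*v))
(-22085 + U(-179)) + Y = (-22085 - 1*(-179)*(41 + 5*(-179))) + 26545 = (-22085 - 1*(-179)*(41 - 895)) + 26545 = (-22085 - 1*(-179)*(-854)) + 26545 = (-22085 - 152866) + 26545 = -174951 + 26545 = -148406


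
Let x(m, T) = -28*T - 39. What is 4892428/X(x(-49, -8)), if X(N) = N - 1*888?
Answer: -4892428/703 ≈ -6959.4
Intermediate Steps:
x(m, T) = -39 - 28*T
X(N) = -888 + N (X(N) = N - 888 = -888 + N)
4892428/X(x(-49, -8)) = 4892428/(-888 + (-39 - 28*(-8))) = 4892428/(-888 + (-39 + 224)) = 4892428/(-888 + 185) = 4892428/(-703) = 4892428*(-1/703) = -4892428/703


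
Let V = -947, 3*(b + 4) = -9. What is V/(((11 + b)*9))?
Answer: -947/36 ≈ -26.306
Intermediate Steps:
b = -7 (b = -4 + (⅓)*(-9) = -4 - 3 = -7)
V/(((11 + b)*9)) = -947*1/(9*(11 - 7)) = -947/(4*9) = -947/36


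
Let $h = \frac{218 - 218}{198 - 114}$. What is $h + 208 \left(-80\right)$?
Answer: $-16640$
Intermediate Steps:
$h = 0$ ($h = \frac{0}{84} = 0 \cdot \frac{1}{84} = 0$)
$h + 208 \left(-80\right) = 0 + 208 \left(-80\right) = 0 - 16640 = -16640$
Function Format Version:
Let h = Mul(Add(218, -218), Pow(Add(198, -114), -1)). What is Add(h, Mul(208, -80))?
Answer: -16640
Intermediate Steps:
h = 0 (h = Mul(0, Pow(84, -1)) = Mul(0, Rational(1, 84)) = 0)
Add(h, Mul(208, -80)) = Add(0, Mul(208, -80)) = Add(0, -16640) = -16640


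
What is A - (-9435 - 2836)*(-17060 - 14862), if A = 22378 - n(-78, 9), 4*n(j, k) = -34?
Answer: -783384951/2 ≈ -3.9169e+8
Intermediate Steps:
n(j, k) = -17/2 (n(j, k) = (¼)*(-34) = -17/2)
A = 44773/2 (A = 22378 - 1*(-17/2) = 22378 + 17/2 = 44773/2 ≈ 22387.)
A - (-9435 - 2836)*(-17060 - 14862) = 44773/2 - (-9435 - 2836)*(-17060 - 14862) = 44773/2 - (-12271)*(-31922) = 44773/2 - 1*391714862 = 44773/2 - 391714862 = -783384951/2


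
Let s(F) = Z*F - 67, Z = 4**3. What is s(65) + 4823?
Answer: 8916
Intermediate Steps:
Z = 64
s(F) = -67 + 64*F (s(F) = 64*F - 67 = -67 + 64*F)
s(65) + 4823 = (-67 + 64*65) + 4823 = (-67 + 4160) + 4823 = 4093 + 4823 = 8916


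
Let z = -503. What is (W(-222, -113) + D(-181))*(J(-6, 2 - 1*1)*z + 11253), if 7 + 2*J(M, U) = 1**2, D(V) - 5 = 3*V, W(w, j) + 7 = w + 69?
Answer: -8907876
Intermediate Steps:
W(w, j) = 62 + w (W(w, j) = -7 + (w + 69) = -7 + (69 + w) = 62 + w)
D(V) = 5 + 3*V
J(M, U) = -3 (J(M, U) = -7/2 + (1/2)*1**2 = -7/2 + (1/2)*1 = -7/2 + 1/2 = -3)
(W(-222, -113) + D(-181))*(J(-6, 2 - 1*1)*z + 11253) = ((62 - 222) + (5 + 3*(-181)))*(-3*(-503) + 11253) = (-160 + (5 - 543))*(1509 + 11253) = (-160 - 538)*12762 = -698*12762 = -8907876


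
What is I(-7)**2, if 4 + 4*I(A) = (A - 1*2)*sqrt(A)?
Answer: -551/16 + 9*I*sqrt(7)/2 ≈ -34.438 + 11.906*I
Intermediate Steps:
I(A) = -1 + sqrt(A)*(-2 + A)/4 (I(A) = -1 + ((A - 1*2)*sqrt(A))/4 = -1 + ((A - 2)*sqrt(A))/4 = -1 + ((-2 + A)*sqrt(A))/4 = -1 + (sqrt(A)*(-2 + A))/4 = -1 + sqrt(A)*(-2 + A)/4)
I(-7)**2 = (-1 - I*sqrt(7)/2 + (-7)**(3/2)/4)**2 = (-1 - I*sqrt(7)/2 + (-7*I*sqrt(7))/4)**2 = (-1 - I*sqrt(7)/2 - 7*I*sqrt(7)/4)**2 = (-1 - 9*I*sqrt(7)/4)**2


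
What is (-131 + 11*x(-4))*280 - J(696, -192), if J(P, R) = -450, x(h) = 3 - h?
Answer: -14670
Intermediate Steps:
(-131 + 11*x(-4))*280 - J(696, -192) = (-131 + 11*(3 - 1*(-4)))*280 - 1*(-450) = (-131 + 11*(3 + 4))*280 + 450 = (-131 + 11*7)*280 + 450 = (-131 + 77)*280 + 450 = -54*280 + 450 = -15120 + 450 = -14670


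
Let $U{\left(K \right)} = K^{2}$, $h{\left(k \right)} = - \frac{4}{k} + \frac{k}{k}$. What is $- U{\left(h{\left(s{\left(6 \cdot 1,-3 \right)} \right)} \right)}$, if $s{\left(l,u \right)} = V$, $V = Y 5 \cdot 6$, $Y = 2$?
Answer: $- \frac{196}{225} \approx -0.87111$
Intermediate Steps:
$V = 60$ ($V = 2 \cdot 5 \cdot 6 = 2 \cdot 30 = 60$)
$s{\left(l,u \right)} = 60$
$h{\left(k \right)} = 1 - \frac{4}{k}$ ($h{\left(k \right)} = - \frac{4}{k} + 1 = 1 - \frac{4}{k}$)
$- U{\left(h{\left(s{\left(6 \cdot 1,-3 \right)} \right)} \right)} = - \left(\frac{-4 + 60}{60}\right)^{2} = - \left(\frac{1}{60} \cdot 56\right)^{2} = - \left(\frac{14}{15}\right)^{2} = \left(-1\right) \frac{196}{225} = - \frac{196}{225}$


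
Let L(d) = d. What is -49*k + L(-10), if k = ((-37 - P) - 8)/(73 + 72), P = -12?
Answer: 167/145 ≈ 1.1517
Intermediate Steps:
k = -33/145 (k = ((-37 - 1*(-12)) - 8)/(73 + 72) = ((-37 + 12) - 8)/145 = (-25 - 8)*(1/145) = -33*1/145 = -33/145 ≈ -0.22759)
-49*k + L(-10) = -49*(-33/145) - 10 = 1617/145 - 10 = 167/145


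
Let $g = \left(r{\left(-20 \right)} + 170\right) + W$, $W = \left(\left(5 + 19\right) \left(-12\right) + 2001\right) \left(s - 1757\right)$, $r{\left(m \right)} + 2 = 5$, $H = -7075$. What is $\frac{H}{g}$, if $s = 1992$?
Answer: $- \frac{7075}{402728} \approx -0.017568$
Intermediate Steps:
$r{\left(m \right)} = 3$ ($r{\left(m \right)} = -2 + 5 = 3$)
$W = 402555$ ($W = \left(\left(5 + 19\right) \left(-12\right) + 2001\right) \left(1992 - 1757\right) = \left(24 \left(-12\right) + 2001\right) 235 = \left(-288 + 2001\right) 235 = 1713 \cdot 235 = 402555$)
$g = 402728$ ($g = \left(3 + 170\right) + 402555 = 173 + 402555 = 402728$)
$\frac{H}{g} = - \frac{7075}{402728}$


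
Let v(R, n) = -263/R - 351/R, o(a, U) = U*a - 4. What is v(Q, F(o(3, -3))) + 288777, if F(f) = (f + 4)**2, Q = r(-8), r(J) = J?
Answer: 1155415/4 ≈ 2.8885e+5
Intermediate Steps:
o(a, U) = -4 + U*a
Q = -8
F(f) = (4 + f)**2
v(R, n) = -614/R
v(Q, F(o(3, -3))) + 288777 = -614/(-8) + 288777 = -614*(-1/8) + 288777 = 307/4 + 288777 = 1155415/4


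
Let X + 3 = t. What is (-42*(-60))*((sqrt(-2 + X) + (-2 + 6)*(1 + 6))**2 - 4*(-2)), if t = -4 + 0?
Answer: 1973160 + 423360*I ≈ 1.9732e+6 + 4.2336e+5*I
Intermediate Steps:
t = -4
X = -7 (X = -3 - 4 = -7)
(-42*(-60))*((sqrt(-2 + X) + (-2 + 6)*(1 + 6))**2 - 4*(-2)) = (-42*(-60))*((sqrt(-2 - 7) + (-2 + 6)*(1 + 6))**2 - 4*(-2)) = 2520*((sqrt(-9) + 4*7)**2 + 8) = 2520*((3*I + 28)**2 + 8) = 2520*((28 + 3*I)**2 + 8) = 2520*(8 + (28 + 3*I)**2) = 20160 + 2520*(28 + 3*I)**2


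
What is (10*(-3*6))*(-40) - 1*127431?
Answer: -120231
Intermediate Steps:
(10*(-3*6))*(-40) - 1*127431 = (10*(-18))*(-40) - 127431 = -180*(-40) - 127431 = 7200 - 127431 = -120231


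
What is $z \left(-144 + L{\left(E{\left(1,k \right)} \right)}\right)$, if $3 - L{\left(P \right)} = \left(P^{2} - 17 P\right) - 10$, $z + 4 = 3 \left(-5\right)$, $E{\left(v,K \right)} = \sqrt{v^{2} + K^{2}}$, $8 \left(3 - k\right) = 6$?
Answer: $\frac{41667}{16} - \frac{323 \sqrt{97}}{4} \approx 1808.9$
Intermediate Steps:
$k = \frac{9}{4}$ ($k = 3 - \frac{3}{4} = \frac{9}{4} \approx 2.25$)
$E{\left(v,K \right)} = \sqrt{K^{2} + v^{2}}$
$z = -19$ ($z = -4 + 3 \left(-5\right) = -4 - 15 = -19$)
$L{\left(P \right)} = 13 - P^{2} + 17 P$ ($L{\left(P \right)} = 3 - \left(\left(P^{2} - 17 P\right) - 10\right) = 3 - \left(-10 + P^{2} - 17 P\right) = 3 + \left(10 - P^{2} + 17 P\right) = 13 - P^{2} + 17 P$)
$z \left(-144 + L{\left(E{\left(1,k \right)} \right)}\right) = - 19 \left(-144 + \left(13 - \left(\sqrt{\left(\frac{9}{4}\right)^{2} + 1^{2}}\right)^{2} + 17 \sqrt{\left(\frac{9}{4}\right)^{2} + 1^{2}}\right)\right) = - 19 \left(-144 + \left(13 - \left(\sqrt{\frac{81}{16} + 1}\right)^{2} + 17 \sqrt{\frac{81}{16} + 1}\right)\right) = - 19 \left(-144 + \left(13 - \left(\sqrt{\frac{97}{16}}\right)^{2} + 17 \sqrt{\frac{97}{16}}\right)\right) = - 19 \left(-144 + \left(13 - \left(\frac{\sqrt{97}}{4}\right)^{2} + 17 \frac{\sqrt{97}}{4}\right)\right) = - 19 \left(-144 + \left(13 - \frac{97}{16} + \frac{17 \sqrt{97}}{4}\right)\right) = - 19 \left(-144 + \left(\frac{111}{16} + \frac{17 \sqrt{97}}{4}\right)\right) = - 19 \left(- \frac{2193}{16} + \frac{17 \sqrt{97}}{4}\right) = \frac{41667}{16} - \frac{323 \sqrt{97}}{4}$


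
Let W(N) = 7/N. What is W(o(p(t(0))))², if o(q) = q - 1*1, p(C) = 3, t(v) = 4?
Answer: 49/4 ≈ 12.250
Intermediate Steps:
o(q) = -1 + q (o(q) = q - 1 = -1 + q)
W(o(p(t(0))))² = (7/(-1 + 3))² = (7/2)² = 49/4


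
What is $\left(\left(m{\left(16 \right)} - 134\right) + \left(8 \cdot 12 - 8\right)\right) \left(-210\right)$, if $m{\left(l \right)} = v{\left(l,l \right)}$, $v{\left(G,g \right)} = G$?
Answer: $6300$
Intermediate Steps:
$m{\left(l \right)} = l$
$\left(\left(m{\left(16 \right)} - 134\right) + \left(8 \cdot 12 - 8\right)\right) \left(-210\right) = \left(\left(16 - 134\right) + \left(8 \cdot 12 - 8\right)\right) \left(-210\right) = \left(-118 + \left(96 - 8\right)\right) \left(-210\right) = \left(-118 + 88\right) \left(-210\right) = \left(-30\right) \left(-210\right) = 6300$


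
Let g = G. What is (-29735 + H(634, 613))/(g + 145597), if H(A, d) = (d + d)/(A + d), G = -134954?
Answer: -37078319/13271821 ≈ -2.7938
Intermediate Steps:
H(A, d) = 2*d/(A + d) (H(A, d) = (2*d)/(A + d) = 2*d/(A + d))
g = -134954
(-29735 + H(634, 613))/(g + 145597) = (-29735 + 2*613/(634 + 613))/(-134954 + 145597) = (-29735 + 2*613/1247)/10643 = (-29735 + 2*613*(1/1247))*(1/10643) = (-29735 + 1226/1247)*(1/10643) = -37078319/1247*1/10643 = -37078319/13271821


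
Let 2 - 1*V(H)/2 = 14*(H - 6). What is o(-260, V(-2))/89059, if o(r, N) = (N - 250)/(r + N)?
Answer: 11/1424944 ≈ 7.7196e-6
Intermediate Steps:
V(H) = 172 - 28*H (V(H) = 4 - 28*(H - 6) = 4 - 28*(-6 + H) = 4 - 2*(-84 + 14*H) = 4 + (168 - 28*H) = 172 - 28*H)
o(r, N) = (-250 + N)/(N + r)
o(-260, V(-2))/89059 = ((-250 + (172 - 28*(-2)))/((172 - 28*(-2)) - 260))/89059 = ((-250 + (172 + 56))/((172 + 56) - 260))*(1/89059) = ((-250 + 228)/(228 - 260))*(1/89059) = (-22/(-32))*(1/89059) = -1/32*(-22)*(1/89059) = (11/16)*(1/89059) = 11/1424944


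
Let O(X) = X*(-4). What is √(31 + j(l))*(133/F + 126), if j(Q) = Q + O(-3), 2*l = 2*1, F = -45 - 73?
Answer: 14735*√11/59 ≈ 828.31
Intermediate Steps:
F = -118
l = 1 (l = (2*1)/2 = (½)*2 = 1)
O(X) = -4*X
j(Q) = 12 + Q (j(Q) = Q - 4*(-3) = Q + 12 = 12 + Q)
√(31 + j(l))*(133/F + 126) = √(31 + (12 + 1))*(133/(-118) + 126) = √(31 + 13)*(133*(-1/118) + 126) = √44*(-133/118 + 126) = (2*√11)*(14735/118) = 14735*√11/59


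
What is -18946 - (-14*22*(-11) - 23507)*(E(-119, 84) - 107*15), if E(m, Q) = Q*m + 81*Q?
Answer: -96529789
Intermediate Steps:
E(m, Q) = 81*Q + Q*m
-18946 - (-14*22*(-11) - 23507)*(E(-119, 84) - 107*15) = -18946 - (-14*22*(-11) - 23507)*(84*(81 - 119) - 107*15) = -18946 - (-308*(-11) - 23507)*(84*(-38) - 1605) = -18946 - (3388 - 23507)*(-3192 - 1605) = -18946 - (-20119)*(-4797) = -18946 - 1*96510843 = -18946 - 96510843 = -96529789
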